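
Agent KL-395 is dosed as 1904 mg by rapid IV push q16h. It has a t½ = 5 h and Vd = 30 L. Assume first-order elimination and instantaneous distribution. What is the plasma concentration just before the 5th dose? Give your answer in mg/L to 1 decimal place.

f = (1/2)^(τ/t½) = (1/2)^(16/5) ≈ 0.1088.
C₀ = D/Vd = 1904/30 ≈ 63.467 mg/L.
Before the 5th dose, 4 doses have been given. Superposition: Cmin = C₀·(f + f² + … + f^4).
≈ 63.467 × (0.1088 + 0.0118 + 0.0013 + 0.0001) ≈ 63.467 × 0.1220 ≈ 7.743 mg/L.

7.7 mg/L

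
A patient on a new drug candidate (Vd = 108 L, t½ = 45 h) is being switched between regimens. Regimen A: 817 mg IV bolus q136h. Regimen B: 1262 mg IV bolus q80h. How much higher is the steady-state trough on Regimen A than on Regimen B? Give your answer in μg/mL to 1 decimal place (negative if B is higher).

-3.7 μg/mL

Regimen A: f = (1/2)^(136/45) ≈ 0.1231; Cmin,ss = (817/108)·f/(1−f) ≈ 1.062 μg/mL.
Regimen B: f = (1/2)^(80/45) ≈ 0.2916; Cmin,ss = (1262/108)·f/(1−f) ≈ 4.810 μg/mL.
Difference ≈ 1.062 − 4.810 ≈ -3.748 μg/mL.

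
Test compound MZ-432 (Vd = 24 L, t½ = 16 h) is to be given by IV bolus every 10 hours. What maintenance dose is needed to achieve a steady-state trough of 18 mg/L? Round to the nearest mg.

τ/t½ = 10/16 ≈ 0.625, so f = (1/2)^(10/16) ≈ 0.648420.
Cmin,ss = (D/Vd)·f/(1−f), so D = Cmin,ss·Vd·(1−f)/f.
D = 18 × 24 × (1−f)/f ≈ 18 × 24 × 0.54221 ≈ 234.23 mg.

234 mg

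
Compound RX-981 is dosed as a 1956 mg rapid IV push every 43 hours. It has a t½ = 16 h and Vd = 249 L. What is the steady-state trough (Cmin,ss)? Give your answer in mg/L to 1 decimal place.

1.4 mg/L

Over one 43-h interval, 43/16 ≈ 2.6875 half-lives elapse, leaving f ≈ 0.1552 of each dose.
Accumulation ratio R = 1/(1 − f) ≈ 1/0.8448 ≈ 1.1837.
Each bolus raises the concentration by D/Vd = 1956/249 ≈ 7.855 mg/L.
Steady-state peak Cmax,ss = C₀·R ≈ 7.855 × 1.1837 ≈ 9.298 mg/L.
Steady-state trough Cmin,ss = Cmax,ss·f ≈ 9.298 × 0.1552 ≈ 1.443 mg/L.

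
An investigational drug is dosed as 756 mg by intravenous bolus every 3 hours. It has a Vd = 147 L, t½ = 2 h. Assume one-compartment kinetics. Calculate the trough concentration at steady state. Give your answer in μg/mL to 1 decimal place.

τ/t½ = 3/2 ≈ 1.5, so fraction remaining f = (1/2)^(3/2) ≈ 0.3536.
Each bolus raises the concentration by D/Vd = 756/147 ≈ 5.143 μg/mL.
Steady-state trough Cmin,ss = C₀·f/(1−f) ≈ 5.143 × 0.3536/0.6464 ≈ 2.813 μg/mL.

2.8 μg/mL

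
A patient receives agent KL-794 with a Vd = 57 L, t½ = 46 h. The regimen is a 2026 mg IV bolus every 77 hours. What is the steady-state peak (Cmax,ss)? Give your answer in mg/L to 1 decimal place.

Over one 77-h interval, 77/46 ≈ 1.6739 half-lives elapse, leaving f ≈ 0.3134 of each dose.
At steady state, accumulation factor R = 1/(1 − e^(−kτ)) ≈ 1.4565.
Single-dose peak C₀ = D/Vd = 2026/57 ≈ 35.544 mg/L.
Steady-state peak Cmax,ss = C₀·R ≈ 35.544 × 1.4565 ≈ 51.770 mg/L.

51.8 mg/L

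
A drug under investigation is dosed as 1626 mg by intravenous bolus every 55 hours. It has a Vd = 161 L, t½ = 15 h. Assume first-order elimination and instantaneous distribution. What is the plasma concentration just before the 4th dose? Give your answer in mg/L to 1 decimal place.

0.9 mg/L

f = (1/2)^(τ/t½) = (1/2)^(55/15) ≈ 0.0787.
C₀ = D/Vd = 1626/161 ≈ 10.099 mg/L.
Before the 4th dose, 3 doses have been given. Superposition: Cmin = C₀·(f + f² + … + f^3).
≈ 10.099 × (0.0787 + 0.0062 + 0.0005) ≈ 10.099 × 0.0854 ≈ 0.862 mg/L.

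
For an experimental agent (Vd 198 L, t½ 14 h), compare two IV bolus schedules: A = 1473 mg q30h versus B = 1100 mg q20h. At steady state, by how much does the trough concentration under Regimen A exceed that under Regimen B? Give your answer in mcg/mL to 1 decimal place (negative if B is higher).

Regimen A: f = (1/2)^(30/14) ≈ 0.2264; Cmin,ss = (1473/198)·f/(1−f) ≈ 2.177 mcg/mL.
Regimen B: f = (1/2)^(20/14) ≈ 0.3715; Cmin,ss = (1100/198)·f/(1−f) ≈ 3.284 mcg/mL.
Difference ≈ 2.177 − 3.284 ≈ -1.107 mcg/mL.

-1.1 mcg/mL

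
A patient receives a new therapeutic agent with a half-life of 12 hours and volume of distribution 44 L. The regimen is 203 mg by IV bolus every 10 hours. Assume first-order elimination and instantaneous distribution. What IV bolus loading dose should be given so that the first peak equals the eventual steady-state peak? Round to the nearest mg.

f = (1/2)^(10/12) ≈ 0.561231; accumulation ratio R = 1/(1−f) ≈ 2.27910.
Loading dose to hit Cmax,ss on first dose: D_load = D_maint·R ≈ 203 × 2.27910 ≈ 462.66 mg.

463 mg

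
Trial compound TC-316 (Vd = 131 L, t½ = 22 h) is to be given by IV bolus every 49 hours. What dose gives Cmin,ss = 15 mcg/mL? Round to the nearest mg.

7236 mg

τ/t½ = 49/22 ≈ 2.2273, so f = (1/2)^(49/22) ≈ 0.213562.
Cmin,ss = (D/Vd)·f/(1−f), so D = Cmin,ss·Vd·(1−f)/f.
D = 15 × 131 × (1−f)/f ≈ 15 × 131 × 3.68248 ≈ 7236.07 mg.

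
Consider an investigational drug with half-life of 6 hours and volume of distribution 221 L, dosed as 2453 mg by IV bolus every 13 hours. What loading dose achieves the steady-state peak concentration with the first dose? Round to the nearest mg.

3156 mg

f = (1/2)^(13/6) ≈ 0.222725; accumulation ratio R = 1/(1−f) ≈ 1.28655.
Loading dose to hit Cmax,ss on first dose: D_load = D_maint·R ≈ 2453 × 1.28655 ≈ 3155.91 mg.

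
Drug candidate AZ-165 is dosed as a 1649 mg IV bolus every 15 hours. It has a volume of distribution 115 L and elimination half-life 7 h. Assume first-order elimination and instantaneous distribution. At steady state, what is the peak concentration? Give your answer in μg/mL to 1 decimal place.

Over one 15-h interval, 15/7 ≈ 2.1429 half-lives elapse, leaving f ≈ 0.2264 of each dose.
At steady state, accumulation factor R = 1/(1 − e^(−kτ)) ≈ 1.2927.
Single-dose peak C₀ = D/Vd = 1649/115 ≈ 14.339 μg/mL.
Cmax,ss = C₀/(1 − f) ≈ 14.339/0.7736 ≈ 18.535 μg/mL.

18.5 μg/mL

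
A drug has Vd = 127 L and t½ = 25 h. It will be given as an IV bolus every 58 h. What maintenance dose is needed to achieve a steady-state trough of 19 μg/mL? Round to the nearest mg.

9636 mg

τ/t½ = 58/25 ≈ 2.32, so f = (1/2)^(58/25) ≈ 0.200267.
Cmin,ss = (D/Vd)·f/(1−f), so D = Cmin,ss·Vd·(1−f)/f.
D = 19 × 127 × (1−f)/f ≈ 19 × 127 × 3.99333 ≈ 9635.91 mg.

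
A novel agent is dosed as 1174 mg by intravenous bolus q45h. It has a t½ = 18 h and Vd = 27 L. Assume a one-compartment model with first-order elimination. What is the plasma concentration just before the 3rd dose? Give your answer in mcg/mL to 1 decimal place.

9.0 mcg/mL

f = (1/2)^(τ/t½) = (1/2)^(45/18) ≈ 0.1768.
C₀ = D/Vd = 1174/27 ≈ 43.481 mcg/mL.
Before the 3rd dose, 2 doses have been given. Superposition: Cmin = C₀·(f + f²).
≈ 43.481 × (0.1768 + 0.0313) ≈ 43.481 × 0.2081 ≈ 9.048 mcg/mL.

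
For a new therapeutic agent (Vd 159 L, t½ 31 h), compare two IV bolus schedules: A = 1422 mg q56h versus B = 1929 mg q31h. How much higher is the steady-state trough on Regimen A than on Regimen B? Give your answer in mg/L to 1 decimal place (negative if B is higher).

Regimen A: f = (1/2)^(56/31) ≈ 0.2859; Cmin,ss = (1422/159)·f/(1−f) ≈ 3.581 mg/L.
Regimen B: f = (1/2)^(31/31) ≈ 0.5000; Cmin,ss = (1929/159)·f/(1−f) ≈ 12.132 mg/L.
Difference ≈ 3.581 − 12.132 ≈ -8.551 mg/L.

-8.6 mg/L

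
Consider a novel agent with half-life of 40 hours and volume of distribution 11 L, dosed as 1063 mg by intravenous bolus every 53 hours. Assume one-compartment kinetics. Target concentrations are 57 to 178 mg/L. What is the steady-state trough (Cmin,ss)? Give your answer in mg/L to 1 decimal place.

64.2 mg/L

τ/t½ = 53/40 ≈ 1.325, so fraction remaining f = (1/2)^(53/40) ≈ 0.3991.
Accumulation ratio R = 1/(1 − f) ≈ 1/0.6009 ≈ 1.6642.
Single-dose peak C₀ = D/Vd = 1063/11 ≈ 96.636 mg/L.
Steady-state peak Cmax,ss = C₀·R ≈ 96.636 × 1.6642 ≈ 160.822 mg/L.
Steady-state trough Cmin,ss = Cmax,ss·f ≈ 160.822 × 0.3991 ≈ 64.184 mg/L.
Trough 64.2 mg/L vs MEC 57 mg/L: adequate.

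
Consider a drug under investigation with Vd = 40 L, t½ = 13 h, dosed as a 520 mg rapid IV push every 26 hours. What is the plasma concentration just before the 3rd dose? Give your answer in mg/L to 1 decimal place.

f = (1/2)^(τ/t½) = (1/2)^(26/13) ≈ 0.2500.
C₀ = D/Vd = 520/40 ≈ 13.000 mg/L.
Before the 3rd dose, 2 doses have been given. Superposition: Cmin = C₀·(f + f²).
≈ 13.000 × (0.2500 + 0.0625) ≈ 13.000 × 0.3125 ≈ 4.062 mg/L.

4.1 mg/L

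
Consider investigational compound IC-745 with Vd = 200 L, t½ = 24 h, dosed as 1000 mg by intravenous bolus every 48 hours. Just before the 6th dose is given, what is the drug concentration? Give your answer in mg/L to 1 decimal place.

f = (1/2)^(τ/t½) = (1/2)^(48/24) ≈ 0.2500.
C₀ = D/Vd = 1000/200 ≈ 5.000 mg/L.
Before the 6th dose, 5 doses have been given. Superposition: Cmin = C₀·(f + f² + … + f^5).
≈ 5.000 × (0.2500 + 0.0625 + 0.0156 + 0.0039 + 0.0010) ≈ 5.000 × 0.3330 ≈ 1.665 mg/L.

1.7 mg/L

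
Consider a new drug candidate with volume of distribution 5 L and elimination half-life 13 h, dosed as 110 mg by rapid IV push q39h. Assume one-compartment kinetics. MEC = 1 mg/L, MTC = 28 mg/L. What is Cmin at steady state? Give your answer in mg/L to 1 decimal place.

The dosing interval is 3 half-lives, so f = 2^(−3) = 0.125.
At steady state, R = 1/(1 − 0.125) = 8/7.
Single-dose peak C₀ = D/Vd = 110/5 = 22 mg/L.
Steady-state peak Cmax,ss = C₀·R = 22 × 8/7 ≈ 25.143 mg/L.
Steady-state trough Cmin,ss = Cmax,ss·f ≈ 25.143 × 0.125 ≈ 3.143 mg/L.
Trough 3.1 mg/L vs MEC 1 mg/L: adequate.

3.1 mg/L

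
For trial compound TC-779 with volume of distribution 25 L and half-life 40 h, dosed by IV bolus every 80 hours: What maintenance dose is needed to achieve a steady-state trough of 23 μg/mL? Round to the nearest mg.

τ/t½ = 80/40 ≈ 2, so f = (1/2)^(80/40) ≈ 0.250000.
Cmin,ss = (D/Vd)·f/(1−f), so D = Cmin,ss·Vd·(1−f)/f.
D = 23 × 25 × (1−f)/f ≈ 23 × 25 × 3.00000 ≈ 1725.00 mg.

1725 mg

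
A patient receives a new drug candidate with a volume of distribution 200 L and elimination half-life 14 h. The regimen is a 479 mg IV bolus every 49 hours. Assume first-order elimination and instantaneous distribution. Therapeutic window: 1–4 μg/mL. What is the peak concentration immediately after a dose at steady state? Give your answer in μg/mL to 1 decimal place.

2.6 μg/mL

k = ln2/t½ = ln2/14 ≈ 0.049511 h⁻¹; fraction remaining f = e^(−kτ) = e^(−0.049511×49) ≈ 0.0884.
At steady state, accumulation factor R = 1/(1 − e^(−kτ)) ≈ 1.0970.
Each bolus raises the concentration by D/Vd = 479/200 ≈ 2.395 μg/mL.
Steady-state peak Cmax,ss = C₀·R ≈ 2.395 × 1.0970 ≈ 2.627 μg/mL.
Peak 2.6 μg/mL vs MTC 4 μg/mL: below toxic threshold.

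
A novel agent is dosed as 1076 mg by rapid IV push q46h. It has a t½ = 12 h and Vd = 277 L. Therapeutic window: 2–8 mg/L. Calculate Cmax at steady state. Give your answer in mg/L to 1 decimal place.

4.2 mg/L

k = ln2/t½ = ln2/12 ≈ 0.057762 h⁻¹; fraction remaining f = e^(−kτ) = e^(−0.057762×46) ≈ 0.0702.
Accumulation ratio R = 1/(1 − f) ≈ 1/0.9298 ≈ 1.0755.
Single-dose peak C₀ = D/Vd = 1076/277 ≈ 3.884 mg/L.
Steady-state peak Cmax,ss = C₀·R ≈ 3.884 × 1.0755 ≈ 4.177 mg/L.
Peak 4.2 mg/L vs MTC 8 mg/L: below toxic threshold.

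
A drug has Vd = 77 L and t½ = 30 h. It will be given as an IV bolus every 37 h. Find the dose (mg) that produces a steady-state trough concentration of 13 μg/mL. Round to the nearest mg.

τ/t½ = 37/30 ≈ 1.2333, so f = (1/2)^(37/30) ≈ 0.425334.
Cmin,ss = (D/Vd)·f/(1−f), so D = Cmin,ss·Vd·(1−f)/f.
D = 13 × 77 × (1−f)/f ≈ 13 × 77 × 1.35109 ≈ 1352.44 mg.

1352 mg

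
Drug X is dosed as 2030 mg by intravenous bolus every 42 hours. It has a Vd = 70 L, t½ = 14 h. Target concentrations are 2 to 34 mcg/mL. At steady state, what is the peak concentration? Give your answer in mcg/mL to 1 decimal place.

The dosing interval is 3 half-lives, so f = 2^(−3) = 0.125.
Accumulation ratio R = 1/(1 − f) = 1/0.875 = 8/7.
Single-dose peak C₀ = D/Vd = 2030/70 = 29 mcg/mL.
Steady-state peak Cmax,ss = C₀·R = 29 × 8/7 ≈ 33.143 mcg/mL.
Peak 33.1 mcg/mL vs MTC 34 mcg/mL: below toxic threshold.

33.1 mcg/mL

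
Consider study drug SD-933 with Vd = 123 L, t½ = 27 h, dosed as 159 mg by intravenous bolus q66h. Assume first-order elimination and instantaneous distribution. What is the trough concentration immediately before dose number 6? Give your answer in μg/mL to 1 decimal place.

0.3 μg/mL

f = (1/2)^(τ/t½) = (1/2)^(66/27) ≈ 0.1837.
C₀ = D/Vd = 159/123 ≈ 1.293 μg/mL.
Before the 6th dose, 5 doses have been given. Superposition: Cmin = C₀·(f + f² + … + f^5).
≈ 1.293 × (0.1837 + 0.0337 + 0.0062 + 0.0011 + 0.0002) ≈ 1.293 × 0.2249 ≈ 0.291 μg/mL.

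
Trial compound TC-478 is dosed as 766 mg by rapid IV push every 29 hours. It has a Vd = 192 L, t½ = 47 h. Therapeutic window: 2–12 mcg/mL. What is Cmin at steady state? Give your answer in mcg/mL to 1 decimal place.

τ/t½ = 29/47 ≈ 0.61702, so fraction remaining f = (1/2)^(29/47) ≈ 0.6520.
At steady state, accumulation factor R = 1/(1 − e^(−kτ)) ≈ 2.8736.
Single-dose peak C₀ = D/Vd = 766/192 ≈ 3.990 mcg/mL.
Steady-state peak Cmax,ss = C₀·R ≈ 3.990 × 2.8736 ≈ 11.466 mcg/mL.
One interval later, Cmin,ss = Cmax,ss·e^(−kτ) ≈ 11.466 × 0.6520 ≈ 7.476 mcg/mL.
Trough 7.5 mcg/mL vs MEC 2 mcg/mL: adequate.

7.5 mcg/mL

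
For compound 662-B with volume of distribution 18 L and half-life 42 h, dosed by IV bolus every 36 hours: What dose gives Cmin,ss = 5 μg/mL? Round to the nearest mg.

73 mg

τ/t½ = 36/42 ≈ 0.85714, so f = (1/2)^(36/42) ≈ 0.552045.
Cmin,ss = (D/Vd)·f/(1−f), so D = Cmin,ss·Vd·(1−f)/f.
D = 5 × 18 × (1−f)/f ≈ 5 × 18 × 0.81145 ≈ 73.03 mg.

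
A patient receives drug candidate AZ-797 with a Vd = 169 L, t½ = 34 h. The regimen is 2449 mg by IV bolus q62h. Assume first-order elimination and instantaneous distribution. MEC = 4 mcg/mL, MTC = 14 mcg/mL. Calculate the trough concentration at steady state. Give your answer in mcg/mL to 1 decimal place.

5.7 mcg/mL

τ/t½ = 62/34 ≈ 1.8235, so fraction remaining f = (1/2)^(62/34) ≈ 0.2825.
Each bolus raises the concentration by D/Vd = 2449/169 ≈ 14.491 mcg/mL.
Steady-state trough Cmin,ss = C₀·f/(1−f) ≈ 14.491 × 0.2825/0.7175 ≈ 5.706 mcg/mL.
Trough 5.7 mcg/mL vs MEC 4 mcg/mL: adequate.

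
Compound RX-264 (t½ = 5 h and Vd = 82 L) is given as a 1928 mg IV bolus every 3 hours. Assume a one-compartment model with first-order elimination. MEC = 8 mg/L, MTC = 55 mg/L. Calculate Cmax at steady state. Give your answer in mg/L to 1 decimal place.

τ/t½ = 3/5 ≈ 0.6, so fraction remaining f = (1/2)^(3/5) ≈ 0.6598.
At steady state, accumulation factor R = 1/(1 − e^(−kτ)) ≈ 2.9394.
Single-dose peak C₀ = D/Vd = 1928/82 ≈ 23.512 mg/L.
Steady-state peak Cmax,ss = C₀·R ≈ 23.512 × 2.9394 ≈ 69.111 mg/L.
Peak 69.1 mg/L vs MTC 55 mg/L: exceeds toxic threshold.

69.1 mg/L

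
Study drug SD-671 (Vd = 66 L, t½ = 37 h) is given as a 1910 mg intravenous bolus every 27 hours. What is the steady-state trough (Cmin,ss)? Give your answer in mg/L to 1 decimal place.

k = ln2/t½ = ln2/37 ≈ 0.018734 h⁻¹; fraction remaining f = e^(−kτ) = e^(−0.018734×27) ≈ 0.6030.
At steady state, accumulation factor R = 1/(1 − e^(−kτ)) ≈ 2.5189.
Each bolus raises the concentration by D/Vd = 1910/66 ≈ 28.939 mg/L.
Cmax,ss = C₀/(1 − f) ≈ 28.939/0.3970 ≈ 72.894 mg/L.
Steady-state trough Cmin,ss = Cmax,ss·f ≈ 72.894 × 0.6030 ≈ 43.955 mg/L.

44.0 mg/L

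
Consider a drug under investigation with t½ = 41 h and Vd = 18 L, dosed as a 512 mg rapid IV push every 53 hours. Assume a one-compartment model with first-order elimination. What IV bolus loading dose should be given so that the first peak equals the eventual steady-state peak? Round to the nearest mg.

865 mg

f = (1/2)^(53/41) ≈ 0.408191; accumulation ratio R = 1/(1−f) ≈ 1.68973.
Loading dose to hit Cmax,ss on first dose: D_load = D_maint·R ≈ 512 × 1.68973 ≈ 865.14 mg.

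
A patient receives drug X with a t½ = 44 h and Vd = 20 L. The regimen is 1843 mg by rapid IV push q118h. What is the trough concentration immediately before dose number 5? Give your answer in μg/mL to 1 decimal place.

f = (1/2)^(τ/t½) = (1/2)^(118/44) ≈ 0.1558.
C₀ = D/Vd = 1843/20 ≈ 92.150 μg/mL.
Before the 5th dose, 4 doses have been given. Superposition: Cmin = C₀·(f + f² + … + f^4).
≈ 92.150 × (0.1558 + 0.0243 + 0.0038 + 0.0006) ≈ 92.150 × 0.1845 ≈ 17.002 μg/mL.

17.0 μg/mL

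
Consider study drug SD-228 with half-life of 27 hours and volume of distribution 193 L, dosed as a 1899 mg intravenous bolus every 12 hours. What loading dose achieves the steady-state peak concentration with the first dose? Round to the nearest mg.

f = (1/2)^(12/27) ≈ 0.734867; accumulation ratio R = 1/(1−f) ≈ 3.77169.
Loading dose to hit Cmax,ss on first dose: D_load = D_maint·R ≈ 1899 × 3.77169 ≈ 7162.44 mg.

7162 mg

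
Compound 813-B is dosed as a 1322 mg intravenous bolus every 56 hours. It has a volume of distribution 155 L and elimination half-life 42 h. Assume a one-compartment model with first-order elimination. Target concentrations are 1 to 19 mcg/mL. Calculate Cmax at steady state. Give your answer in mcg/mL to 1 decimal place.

τ/t½ = 56/42 ≈ 1.3333, so fraction remaining f = (1/2)^(56/42) ≈ 0.3969.
At steady state, accumulation factor R = 1/(1 − e^(−kτ)) ≈ 1.6581.
Single-dose peak C₀ = D/Vd = 1322/155 ≈ 8.529 mcg/mL.
Cmax,ss = C₀/(1 − f) ≈ 8.529/0.6031 ≈ 14.142 mcg/mL.
Peak 14.1 mcg/mL vs MTC 19 mcg/mL: below toxic threshold.

14.1 mcg/mL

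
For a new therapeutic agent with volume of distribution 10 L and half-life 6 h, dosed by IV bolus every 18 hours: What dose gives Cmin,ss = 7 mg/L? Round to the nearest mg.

τ/t½ = 18/6 ≈ 3, so f = (1/2)^(18/6) ≈ 0.125000.
Cmin,ss = (D/Vd)·f/(1−f), so D = Cmin,ss·Vd·(1−f)/f.
D = 7 × 10 × (1−f)/f ≈ 7 × 10 × 7.00000 ≈ 490.00 mg.

490 mg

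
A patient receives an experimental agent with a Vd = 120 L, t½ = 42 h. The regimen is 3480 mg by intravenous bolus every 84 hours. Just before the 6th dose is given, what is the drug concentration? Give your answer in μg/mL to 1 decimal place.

f = (1/2)^(τ/t½) = (1/2)^(84/42) ≈ 0.2500.
C₀ = D/Vd = 3480/120 ≈ 29.000 μg/mL.
Before the 6th dose, 5 doses have been given. Superposition: Cmin = C₀·(f + f² + … + f^5).
≈ 29.000 × (0.2500 + 0.0625 + 0.0156 + 0.0039 + 0.0010) ≈ 29.000 × 0.3330 ≈ 9.657 μg/mL.

9.7 μg/mL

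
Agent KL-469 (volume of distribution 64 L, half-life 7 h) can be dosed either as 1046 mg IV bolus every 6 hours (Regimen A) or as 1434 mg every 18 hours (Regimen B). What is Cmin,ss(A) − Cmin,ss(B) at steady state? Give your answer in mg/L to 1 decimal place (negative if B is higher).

15.6 mg/L

Regimen A: f = (1/2)^(6/7) ≈ 0.5520; Cmin,ss = (1046/64)·f/(1−f) ≈ 20.138 mg/L.
Regimen B: f = (1/2)^(18/7) ≈ 0.1682; Cmin,ss = (1434/64)·f/(1−f) ≈ 4.531 mg/L.
Difference ≈ 20.138 − 4.531 ≈ 15.607 mg/L.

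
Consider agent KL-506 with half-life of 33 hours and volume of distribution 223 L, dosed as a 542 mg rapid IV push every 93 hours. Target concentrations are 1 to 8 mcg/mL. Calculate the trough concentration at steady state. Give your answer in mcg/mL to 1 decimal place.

0.4 mcg/mL

τ/t½ = 93/33 ≈ 2.8182, so fraction remaining f = (1/2)^(93/33) ≈ 0.1418.
Accumulation ratio R = 1/(1 − f) ≈ 1/0.8582 ≈ 1.1652.
Each bolus raises the concentration by D/Vd = 542/223 ≈ 2.430 mcg/mL.
Cmax,ss = C₀/(1 − f) ≈ 2.430/0.8582 ≈ 2.832 mcg/mL.
Steady-state trough Cmin,ss = Cmax,ss·f ≈ 2.832 × 0.1418 ≈ 0.402 mcg/mL.
Trough 0.4 mcg/mL vs MEC 1 mcg/mL: subtherapeutic.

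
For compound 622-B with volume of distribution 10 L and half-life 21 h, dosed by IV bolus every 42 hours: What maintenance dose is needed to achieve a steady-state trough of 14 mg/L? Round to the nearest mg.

420 mg

τ/t½ = 42/21 ≈ 2, so f = (1/2)^(42/21) ≈ 0.250000.
Cmin,ss = (D/Vd)·f/(1−f), so D = Cmin,ss·Vd·(1−f)/f.
D = 14 × 10 × (1−f)/f ≈ 14 × 10 × 3.00000 ≈ 420.00 mg.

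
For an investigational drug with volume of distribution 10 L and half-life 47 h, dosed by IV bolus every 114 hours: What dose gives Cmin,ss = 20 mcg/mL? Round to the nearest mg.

874 mg

τ/t½ = 114/47 ≈ 2.4255, so f = (1/2)^(114/47) ≈ 0.186141.
Cmin,ss = (D/Vd)·f/(1−f), so D = Cmin,ss·Vd·(1−f)/f.
D = 20 × 10 × (1−f)/f ≈ 20 × 10 × 4.37227 ≈ 874.45 mg.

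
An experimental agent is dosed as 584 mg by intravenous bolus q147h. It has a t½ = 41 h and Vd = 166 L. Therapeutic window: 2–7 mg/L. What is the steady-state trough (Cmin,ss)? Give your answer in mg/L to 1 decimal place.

Over one 147-h interval, 147/41 ≈ 3.5854 half-lives elapse, leaving f ≈ 0.0833 of each dose.
Single-dose peak C₀ = D/Vd = 584/166 ≈ 3.518 mg/L.
Steady-state trough Cmin,ss = C₀·f/(1−f) ≈ 3.518 × 0.0833/0.9167 ≈ 0.320 mg/L.
Trough 0.3 mg/L vs MEC 2 mg/L: subtherapeutic.

0.3 mg/L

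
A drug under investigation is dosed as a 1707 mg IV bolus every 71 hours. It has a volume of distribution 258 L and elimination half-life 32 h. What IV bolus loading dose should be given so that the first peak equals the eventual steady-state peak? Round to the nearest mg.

f = (1/2)^(71/32) ≈ 0.214827; accumulation ratio R = 1/(1−f) ≈ 1.27360.
Loading dose to hit Cmax,ss on first dose: D_load = D_maint·R ≈ 1707 × 1.27360 ≈ 2174.04 mg.

2174 mg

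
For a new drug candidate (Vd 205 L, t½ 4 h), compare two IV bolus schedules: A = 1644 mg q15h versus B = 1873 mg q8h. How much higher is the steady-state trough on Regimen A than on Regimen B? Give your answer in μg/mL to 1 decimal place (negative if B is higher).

-2.4 μg/mL

Regimen A: f = (1/2)^(15/4) ≈ 0.0743; Cmin,ss = (1644/205)·f/(1−f) ≈ 0.644 μg/mL.
Regimen B: f = (1/2)^(8/4) ≈ 0.2500; Cmin,ss = (1873/205)·f/(1−f) ≈ 3.046 μg/mL.
Difference ≈ 0.644 − 3.046 ≈ -2.402 μg/mL.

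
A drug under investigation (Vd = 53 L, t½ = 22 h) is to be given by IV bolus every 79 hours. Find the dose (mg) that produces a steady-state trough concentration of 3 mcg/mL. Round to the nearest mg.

1757 mg

τ/t½ = 79/22 ≈ 3.5909, so f = (1/2)^(79/22) ≈ 0.082991.
Cmin,ss = (D/Vd)·f/(1−f), so D = Cmin,ss·Vd·(1−f)/f.
D = 3 × 53 × (1−f)/f ≈ 3 × 53 × 11.04950 ≈ 1756.87 mg.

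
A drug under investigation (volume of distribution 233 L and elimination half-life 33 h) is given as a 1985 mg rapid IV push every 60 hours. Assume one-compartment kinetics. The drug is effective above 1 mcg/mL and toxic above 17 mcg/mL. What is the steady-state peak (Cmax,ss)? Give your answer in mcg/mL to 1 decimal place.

11.9 mcg/mL

k = ln2/t½ = ln2/33 ≈ 0.021004 h⁻¹; fraction remaining f = e^(−kτ) = e^(−0.021004×60) ≈ 0.2836.
Accumulation ratio R = 1/(1 − f) ≈ 1/0.7164 ≈ 1.3959.
Each bolus raises the concentration by D/Vd = 1985/233 ≈ 8.519 mcg/mL.
Cmax,ss = C₀/(1 − f) ≈ 8.519/0.7164 ≈ 11.891 mcg/mL.
Peak 11.9 mcg/mL vs MTC 17 mcg/mL: below toxic threshold.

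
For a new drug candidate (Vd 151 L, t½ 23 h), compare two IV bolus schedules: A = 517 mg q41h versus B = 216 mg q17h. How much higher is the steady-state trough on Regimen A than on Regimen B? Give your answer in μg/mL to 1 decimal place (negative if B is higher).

-0.7 μg/mL

Regimen A: f = (1/2)^(41/23) ≈ 0.2907; Cmin,ss = (517/151)·f/(1−f) ≈ 1.403 μg/mL.
Regimen B: f = (1/2)^(17/23) ≈ 0.5991; Cmin,ss = (216/151)·f/(1−f) ≈ 2.138 μg/mL.
Difference ≈ 1.403 − 2.138 ≈ -0.735 μg/mL.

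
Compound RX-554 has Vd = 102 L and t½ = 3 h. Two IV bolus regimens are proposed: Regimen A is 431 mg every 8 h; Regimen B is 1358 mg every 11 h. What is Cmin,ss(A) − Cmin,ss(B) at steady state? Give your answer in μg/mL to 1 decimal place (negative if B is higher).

-0.3 μg/mL

Regimen A: f = (1/2)^(8/3) ≈ 0.1575; Cmin,ss = (431/102)·f/(1−f) ≈ 0.790 μg/mL.
Regimen B: f = (1/2)^(11/3) ≈ 0.0787; Cmin,ss = (1358/102)·f/(1−f) ≈ 1.137 μg/mL.
Difference ≈ 0.790 − 1.137 ≈ -0.347 μg/mL.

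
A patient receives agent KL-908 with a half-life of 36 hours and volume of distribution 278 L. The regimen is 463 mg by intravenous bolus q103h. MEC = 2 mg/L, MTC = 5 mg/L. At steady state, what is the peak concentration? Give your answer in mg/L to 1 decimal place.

1.9 mg/L

k = ln2/t½ = ln2/36 ≈ 0.019254 h⁻¹; fraction remaining f = e^(−kτ) = e^(−0.019254×103) ≈ 0.1376.
At steady state, accumulation factor R = 1/(1 − e^(−kτ)) ≈ 1.1596.
Each bolus raises the concentration by D/Vd = 463/278 ≈ 1.665 mg/L.
Steady-state peak Cmax,ss = C₀·R ≈ 1.665 × 1.1596 ≈ 1.931 mg/L.
Peak 1.9 mg/L vs MTC 5 mg/L: below toxic threshold.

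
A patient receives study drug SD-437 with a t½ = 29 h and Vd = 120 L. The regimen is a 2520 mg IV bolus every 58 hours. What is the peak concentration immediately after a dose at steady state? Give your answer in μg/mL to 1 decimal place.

28.0 μg/mL

τ = 58 h = 2 half-lives, so f = (1/2)^2 = 0.25.
At steady state, R = 1/(1 − 0.25) = 4/3.
Single-dose peak C₀ = D/Vd = 2520/120 = 21 μg/mL.
Steady-state peak Cmax,ss = C₀·R = 21 × 4/3 ≈ 28.000 μg/mL.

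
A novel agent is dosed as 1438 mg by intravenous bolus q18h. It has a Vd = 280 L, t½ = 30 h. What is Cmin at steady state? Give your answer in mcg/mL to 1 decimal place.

Over one 18-h interval, 18/30 ≈ 0.6 half-lives elapse, leaving f ≈ 0.6598 of each dose.
Each bolus raises the concentration by D/Vd = 1438/280 ≈ 5.136 mcg/mL.
Steady-state trough Cmin,ss = C₀·f/(1−f) ≈ 5.136 × 0.6598/0.3402 ≈ 9.961 mcg/mL.

10.0 mcg/mL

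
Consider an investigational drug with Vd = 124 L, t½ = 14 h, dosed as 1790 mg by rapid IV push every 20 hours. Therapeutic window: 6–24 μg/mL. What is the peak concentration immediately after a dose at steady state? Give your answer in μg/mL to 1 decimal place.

23.0 μg/mL

Over one 20-h interval, 20/14 ≈ 1.4286 half-lives elapse, leaving f ≈ 0.3715 of each dose.
At steady state, accumulation factor R = 1/(1 − e^(−kτ)) ≈ 1.5911.
Single-dose peak C₀ = D/Vd = 1790/124 ≈ 14.435 μg/mL.
Steady-state peak Cmax,ss = C₀·R ≈ 14.435 × 1.5911 ≈ 22.968 μg/mL.
Peak 23.0 μg/mL vs MTC 24 μg/mL: below toxic threshold.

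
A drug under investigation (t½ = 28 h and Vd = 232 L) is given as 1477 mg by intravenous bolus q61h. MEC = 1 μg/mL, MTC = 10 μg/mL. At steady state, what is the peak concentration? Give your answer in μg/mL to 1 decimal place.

8.2 μg/mL

τ/t½ = 61/28 ≈ 2.1786, so fraction remaining f = (1/2)^(61/28) ≈ 0.2209.
Accumulation ratio R = 1/(1 − f) ≈ 1/0.7791 ≈ 1.2835.
Single-dose peak C₀ = D/Vd = 1477/232 ≈ 6.366 μg/mL.
Steady-state peak Cmax,ss = C₀·R ≈ 6.366 × 1.2835 ≈ 8.171 μg/mL.
Peak 8.2 μg/mL vs MTC 10 μg/mL: below toxic threshold.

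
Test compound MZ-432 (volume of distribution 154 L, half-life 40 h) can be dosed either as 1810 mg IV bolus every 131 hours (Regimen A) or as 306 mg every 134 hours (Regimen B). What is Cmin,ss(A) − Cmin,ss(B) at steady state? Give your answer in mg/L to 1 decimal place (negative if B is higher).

1.1 mg/L

Regimen A: f = (1/2)^(131/40) ≈ 0.1033; Cmin,ss = (1810/154)·f/(1−f) ≈ 1.354 mg/L.
Regimen B: f = (1/2)^(134/40) ≈ 0.0981; Cmin,ss = (306/154)·f/(1−f) ≈ 0.216 mg/L.
Difference ≈ 1.354 − 0.216 ≈ 1.138 mg/L.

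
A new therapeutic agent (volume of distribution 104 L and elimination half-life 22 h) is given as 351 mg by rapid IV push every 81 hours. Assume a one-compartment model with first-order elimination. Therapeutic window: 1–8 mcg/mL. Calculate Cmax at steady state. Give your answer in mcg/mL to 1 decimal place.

3.7 mcg/mL

k = ln2/t½ = ln2/22 ≈ 0.031507 h⁻¹; fraction remaining f = e^(−kτ) = e^(−0.031507×81) ≈ 0.0779.
Accumulation ratio R = 1/(1 − f) ≈ 1/0.9221 ≈ 1.0845.
Single-dose peak C₀ = D/Vd = 351/104 ≈ 3.375 mcg/mL.
Steady-state peak Cmax,ss = C₀·R ≈ 3.375 × 1.0845 ≈ 3.660 mcg/mL.
Peak 3.7 mcg/mL vs MTC 8 mcg/mL: below toxic threshold.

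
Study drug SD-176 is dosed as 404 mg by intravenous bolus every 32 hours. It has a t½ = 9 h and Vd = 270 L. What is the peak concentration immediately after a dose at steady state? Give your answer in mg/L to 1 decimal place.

τ/t½ = 32/9 ≈ 3.5556, so fraction remaining f = (1/2)^(32/9) ≈ 0.0850.
Accumulation ratio R = 1/(1 − f) ≈ 1/0.9150 ≈ 1.0929.
Single-dose peak C₀ = D/Vd = 404/270 ≈ 1.496 mg/L.
Cmax,ss = C₀/(1 − f) ≈ 1.496/0.9150 ≈ 1.635 mg/L.

1.6 mg/L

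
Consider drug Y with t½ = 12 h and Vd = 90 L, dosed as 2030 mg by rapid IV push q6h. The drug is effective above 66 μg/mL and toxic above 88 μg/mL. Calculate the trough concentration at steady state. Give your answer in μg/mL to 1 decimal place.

τ/t½ = 6/12 ≈ 0.5, so fraction remaining f = (1/2)^(6/12) ≈ 0.7071.
Accumulation ratio R = 1/(1 − f) ≈ 1/0.2929 ≈ 3.4141.
Single-dose peak C₀ = D/Vd = 2030/90 ≈ 22.556 μg/mL.
Steady-state peak Cmax,ss = C₀·R ≈ 22.556 × 3.4141 ≈ 77.008 μg/mL.
One interval later, Cmin,ss = Cmax,ss·e^(−kτ) ≈ 77.008 × 0.7071 ≈ 54.452 μg/mL.
Trough 54.5 μg/mL vs MEC 66 μg/mL: subtherapeutic.

54.5 μg/mL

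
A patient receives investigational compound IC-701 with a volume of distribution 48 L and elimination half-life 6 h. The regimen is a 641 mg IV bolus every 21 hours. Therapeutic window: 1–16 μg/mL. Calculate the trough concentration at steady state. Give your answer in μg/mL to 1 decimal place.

k = ln2/t½ = ln2/6 ≈ 0.115525 h⁻¹; fraction remaining f = e^(−kτ) = e^(−0.115525×21) ≈ 0.0884.
At steady state, accumulation factor R = 1/(1 − e^(−kτ)) ≈ 1.0970.
Each bolus raises the concentration by D/Vd = 641/48 ≈ 13.354 μg/mL.
Cmax,ss = C₀/(1 − f) ≈ 13.354/0.9116 ≈ 14.649 μg/mL.
One interval later, Cmin,ss = Cmax,ss·e^(−kτ) ≈ 14.649 × 0.0884 ≈ 1.295 μg/mL.
Trough 1.3 μg/mL vs MEC 1 μg/mL: adequate.

1.3 μg/mL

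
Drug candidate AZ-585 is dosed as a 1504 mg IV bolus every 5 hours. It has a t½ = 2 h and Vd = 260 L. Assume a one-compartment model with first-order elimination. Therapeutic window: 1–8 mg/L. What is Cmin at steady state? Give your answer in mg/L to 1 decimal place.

1.2 mg/L

k = ln2/t½ = ln2/2 ≈ 0.346574 h⁻¹; fraction remaining f = e^(−kτ) = e^(−0.346574×5) ≈ 0.1768.
At steady state, accumulation factor R = 1/(1 − e^(−kτ)) ≈ 1.2148.
Each bolus raises the concentration by D/Vd = 1504/260 ≈ 5.785 mg/L.
Cmax,ss = C₀/(1 − f) ≈ 5.785/0.8232 ≈ 7.027 mg/L.
Steady-state trough Cmin,ss = Cmax,ss·f ≈ 7.027 × 0.1768 ≈ 1.242 mg/L.
Trough 1.2 mg/L vs MEC 1 mg/L: adequate.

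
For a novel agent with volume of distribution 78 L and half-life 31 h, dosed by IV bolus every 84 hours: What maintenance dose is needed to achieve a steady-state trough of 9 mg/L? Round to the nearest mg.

3890 mg

τ/t½ = 84/31 ≈ 2.7097, so f = (1/2)^(84/31) ≈ 0.152864.
Cmin,ss = (D/Vd)·f/(1−f), so D = Cmin,ss·Vd·(1−f)/f.
D = 9 × 78 × (1−f)/f ≈ 9 × 78 × 5.54176 ≈ 3890.32 mg.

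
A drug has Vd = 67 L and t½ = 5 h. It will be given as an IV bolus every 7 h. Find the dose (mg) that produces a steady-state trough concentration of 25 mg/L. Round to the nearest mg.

τ/t½ = 7/5 ≈ 1.4, so f = (1/2)^(7/5) ≈ 0.378929.
Cmin,ss = (D/Vd)·f/(1−f), so D = Cmin,ss·Vd·(1−f)/f.
D = 25 × 67 × (1−f)/f ≈ 25 × 67 × 1.63902 ≈ 2745.36 mg.

2745 mg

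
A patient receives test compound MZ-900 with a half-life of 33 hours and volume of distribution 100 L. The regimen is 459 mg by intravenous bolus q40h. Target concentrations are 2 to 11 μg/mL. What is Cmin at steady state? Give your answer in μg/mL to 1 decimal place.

3.5 μg/mL

τ/t½ = 40/33 ≈ 1.2121, so fraction remaining f = (1/2)^(40/33) ≈ 0.4316.
Each bolus raises the concentration by D/Vd = 459/100 ≈ 4.590 μg/mL.
Steady-state trough Cmin,ss = C₀·f/(1−f) ≈ 4.590 × 0.4316/0.5684 ≈ 3.485 μg/mL.
Trough 3.5 μg/mL vs MEC 2 μg/mL: adequate.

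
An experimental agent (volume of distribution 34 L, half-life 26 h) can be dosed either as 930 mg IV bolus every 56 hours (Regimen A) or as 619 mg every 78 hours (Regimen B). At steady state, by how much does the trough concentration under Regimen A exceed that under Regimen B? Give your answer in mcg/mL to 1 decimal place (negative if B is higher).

Regimen A: f = (1/2)^(56/26) ≈ 0.2247; Cmin,ss = (930/34)·f/(1−f) ≈ 7.928 mcg/mL.
Regimen B: f = (1/2)^(78/26) ≈ 0.1250; Cmin,ss = (619/34)·f/(1−f) ≈ 2.601 mcg/mL.
Difference ≈ 7.928 − 2.601 ≈ 5.327 mcg/mL.

5.3 mcg/mL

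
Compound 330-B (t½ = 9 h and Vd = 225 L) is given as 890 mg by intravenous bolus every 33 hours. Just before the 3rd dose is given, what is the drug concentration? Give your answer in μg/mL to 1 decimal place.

0.3 μg/mL

f = (1/2)^(τ/t½) = (1/2)^(33/9) ≈ 0.0787.
C₀ = D/Vd = 890/225 ≈ 3.956 μg/mL.
Before the 3rd dose, 2 doses have been given. Superposition: Cmin = C₀·(f + f²).
≈ 3.956 × (0.0787 + 0.0062) ≈ 3.956 × 0.0849 ≈ 0.336 μg/mL.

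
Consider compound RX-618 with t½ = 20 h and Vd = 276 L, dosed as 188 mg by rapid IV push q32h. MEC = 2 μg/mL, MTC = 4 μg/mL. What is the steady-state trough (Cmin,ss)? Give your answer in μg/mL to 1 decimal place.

0.3 μg/mL

k = ln2/t½ = ln2/20 ≈ 0.034657 h⁻¹; fraction remaining f = e^(−kτ) = e^(−0.034657×32) ≈ 0.3299.
Accumulation ratio R = 1/(1 − f) ≈ 1/0.6701 ≈ 1.4923.
Each bolus raises the concentration by D/Vd = 188/276 ≈ 0.681 μg/mL.
Cmax,ss = C₀/(1 − f) ≈ 0.681/0.6701 ≈ 1.016 μg/mL.
One interval later, Cmin,ss = Cmax,ss·e^(−kτ) ≈ 1.016 × 0.3299 ≈ 0.335 μg/mL.
Trough 0.3 μg/mL vs MEC 2 μg/mL: subtherapeutic.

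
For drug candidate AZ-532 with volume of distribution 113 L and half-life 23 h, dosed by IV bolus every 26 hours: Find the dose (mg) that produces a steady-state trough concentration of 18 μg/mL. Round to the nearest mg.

2419 mg

τ/t½ = 26/23 ≈ 1.1304, so f = (1/2)^(26/23) ≈ 0.456778.
Cmin,ss = (D/Vd)·f/(1−f), so D = Cmin,ss·Vd·(1−f)/f.
D = 18 × 113 × (1−f)/f ≈ 18 × 113 × 1.18925 ≈ 2418.93 mg.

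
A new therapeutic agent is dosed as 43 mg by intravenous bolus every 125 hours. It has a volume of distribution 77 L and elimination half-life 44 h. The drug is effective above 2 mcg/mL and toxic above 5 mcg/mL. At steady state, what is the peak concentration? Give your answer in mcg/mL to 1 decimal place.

0.6 mcg/mL

Over one 125-h interval, 125/44 ≈ 2.8409 half-lives elapse, leaving f ≈ 0.1396 of each dose.
Accumulation ratio R = 1/(1 − f) ≈ 1/0.8604 ≈ 1.1623.
Each bolus raises the concentration by D/Vd = 43/77 ≈ 0.558 mcg/mL.
Cmax,ss = C₀/(1 − f) ≈ 0.558/0.8604 ≈ 0.649 mcg/mL.
Peak 0.6 mcg/mL vs MTC 5 mcg/mL: below toxic threshold.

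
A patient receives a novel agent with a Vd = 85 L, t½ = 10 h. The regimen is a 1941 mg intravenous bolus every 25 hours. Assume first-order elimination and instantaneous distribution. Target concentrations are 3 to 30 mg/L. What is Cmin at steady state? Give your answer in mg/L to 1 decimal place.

4.9 mg/L

k = ln2/t½ = ln2/10 ≈ 0.069315 h⁻¹; fraction remaining f = e^(−kτ) = e^(−0.069315×25) ≈ 0.1768.
Accumulation ratio R = 1/(1 − f) ≈ 1/0.8232 ≈ 1.2148.
Single-dose peak C₀ = D/Vd = 1941/85 ≈ 22.835 mg/L.
Steady-state peak Cmax,ss = C₀·R ≈ 22.835 × 1.2148 ≈ 27.740 mg/L.
Steady-state trough Cmin,ss = Cmax,ss·f ≈ 27.740 × 0.1768 ≈ 4.904 mg/L.
Trough 4.9 mg/L vs MEC 3 mg/L: adequate.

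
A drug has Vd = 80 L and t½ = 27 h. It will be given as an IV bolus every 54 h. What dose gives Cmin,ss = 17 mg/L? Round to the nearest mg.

4080 mg

τ/t½ = 54/27 ≈ 2, so f = (1/2)^(54/27) ≈ 0.250000.
Cmin,ss = (D/Vd)·f/(1−f), so D = Cmin,ss·Vd·(1−f)/f.
D = 17 × 80 × (1−f)/f ≈ 17 × 80 × 3.00000 ≈ 4080.00 mg.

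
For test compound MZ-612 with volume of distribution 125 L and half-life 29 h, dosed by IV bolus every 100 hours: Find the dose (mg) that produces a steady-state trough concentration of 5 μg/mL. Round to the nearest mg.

6197 mg

τ/t½ = 100/29 ≈ 3.4483, so f = (1/2)^(100/29) ≈ 0.091615.
Cmin,ss = (D/Vd)·f/(1−f), so D = Cmin,ss·Vd·(1−f)/f.
D = 5 × 125 × (1−f)/f ≈ 5 × 125 × 9.91524 ≈ 6197.03 mg.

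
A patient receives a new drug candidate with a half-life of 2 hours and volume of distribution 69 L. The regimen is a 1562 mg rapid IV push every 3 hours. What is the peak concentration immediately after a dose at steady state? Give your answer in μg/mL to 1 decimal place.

35.0 μg/mL

Over one 3-h interval, 3/2 ≈ 1.5 half-lives elapse, leaving f ≈ 0.3536 of each dose.
Accumulation ratio R = 1/(1 − f) ≈ 1/0.6464 ≈ 1.5470.
Each bolus raises the concentration by D/Vd = 1562/69 ≈ 22.638 μg/mL.
Steady-state peak Cmax,ss = C₀·R ≈ 22.638 × 1.5470 ≈ 35.021 μg/mL.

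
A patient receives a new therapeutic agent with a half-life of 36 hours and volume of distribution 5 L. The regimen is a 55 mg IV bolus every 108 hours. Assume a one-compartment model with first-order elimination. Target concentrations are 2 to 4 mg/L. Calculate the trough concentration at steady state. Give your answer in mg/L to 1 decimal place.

1.6 mg/L

The dosing interval is 3 half-lives, so f = 2^(−3) = 0.125.
Accumulation ratio R = 1/(1 − f) = 1/0.875 = 8/7.
Single-dose peak C₀ = D/Vd = 55/5 = 11 mg/L.
Steady-state peak Cmax,ss = C₀·R = 11 × 8/7 ≈ 12.571 mg/L.
Steady-state trough Cmin,ss = Cmax,ss·f ≈ 12.571 × 0.125 ≈ 1.571 mg/L.
Trough 1.6 mg/L vs MEC 2 mg/L: subtherapeutic.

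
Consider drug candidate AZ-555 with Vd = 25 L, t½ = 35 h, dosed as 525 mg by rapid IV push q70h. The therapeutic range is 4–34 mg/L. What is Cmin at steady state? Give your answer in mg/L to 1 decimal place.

7.0 mg/L

The dosing interval is 2 half-lives, so f = 2^(−2) = 0.25.
At steady state, R = 1/(1 − 0.25) = 4/3.
Single-dose peak C₀ = D/Vd = 525/25 = 21 mg/L.
Steady-state peak Cmax,ss = C₀·R = 21 × 4/3 ≈ 28.000 mg/L.
Steady-state trough Cmin,ss = Cmax,ss·f ≈ 28.000 × 0.25 ≈ 7.000 mg/L.
Trough 7.0 mg/L vs MEC 4 mg/L: adequate.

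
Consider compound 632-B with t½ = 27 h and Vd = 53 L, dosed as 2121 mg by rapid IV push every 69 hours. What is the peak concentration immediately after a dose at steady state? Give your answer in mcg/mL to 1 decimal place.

k = ln2/t½ = ln2/27 ≈ 0.025672 h⁻¹; fraction remaining f = e^(−kτ) = e^(−0.025672×69) ≈ 0.1701.
Accumulation ratio R = 1/(1 − f) ≈ 1/0.8299 ≈ 1.2050.
Each bolus raises the concentration by D/Vd = 2121/53 ≈ 40.019 mcg/mL.
Steady-state peak Cmax,ss = C₀·R ≈ 40.019 × 1.2050 ≈ 48.223 mcg/mL.

48.2 mcg/mL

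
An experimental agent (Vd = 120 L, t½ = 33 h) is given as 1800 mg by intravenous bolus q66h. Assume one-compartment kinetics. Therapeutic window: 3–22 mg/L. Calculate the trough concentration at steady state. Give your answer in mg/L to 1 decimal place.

τ = 66 h = 2 half-lives, so f = (1/2)^2 = 0.25.
Accumulation ratio R = 1/(1 − f) = 1/0.75 = 4/3.
Single-dose peak C₀ = D/Vd = 1800/120 = 15 mg/L.
Steady-state peak Cmax,ss = C₀·R = 15 × 4/3 ≈ 20.000 mg/L.
Steady-state trough Cmin,ss = Cmax,ss·f ≈ 20.000 × 0.25 ≈ 5.000 mg/L.
Trough 5.0 mg/L vs MEC 3 mg/L: adequate.

5.0 mg/L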